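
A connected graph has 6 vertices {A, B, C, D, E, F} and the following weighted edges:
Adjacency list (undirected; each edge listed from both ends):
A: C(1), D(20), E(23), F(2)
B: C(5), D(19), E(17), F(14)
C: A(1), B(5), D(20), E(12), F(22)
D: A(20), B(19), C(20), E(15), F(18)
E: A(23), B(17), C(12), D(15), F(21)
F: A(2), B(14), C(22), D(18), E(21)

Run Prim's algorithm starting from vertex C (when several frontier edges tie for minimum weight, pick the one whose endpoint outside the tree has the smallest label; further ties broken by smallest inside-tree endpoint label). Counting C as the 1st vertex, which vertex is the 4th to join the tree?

B

Prim's algorithm from C:
Step 1: cheapest edge leaving the tree is A-C (1); add A.
Step 2: cheapest edge leaving the tree is A-F (2); add F.
Step 3: cheapest edge leaving the tree is B-C (5); add B.
Step 4: cheapest edge leaving the tree is C-E (12); add E.
Step 5: cheapest edge leaving the tree is D-E (15); add D.
Vertex order: C, A, F, B, E, D. The 4th vertex is B.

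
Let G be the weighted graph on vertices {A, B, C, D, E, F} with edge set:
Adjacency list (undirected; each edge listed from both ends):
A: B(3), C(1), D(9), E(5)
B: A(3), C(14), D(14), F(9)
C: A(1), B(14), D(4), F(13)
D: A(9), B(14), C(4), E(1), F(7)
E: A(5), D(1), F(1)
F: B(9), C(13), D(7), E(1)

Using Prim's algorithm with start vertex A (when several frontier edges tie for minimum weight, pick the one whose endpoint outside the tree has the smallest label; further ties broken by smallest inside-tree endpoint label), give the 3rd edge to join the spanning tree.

C-D

Prim, starting at A.
Step 1: cheapest edge leaving the tree is A-C (1); add C.
Step 2: cheapest edge leaving the tree is A-B (3); add B.
Step 3: cheapest edge leaving the tree is C-D (4); add D.
Step 4: cheapest edge leaving the tree is D-E (1); add E.
Step 5: cheapest edge leaving the tree is E-F (1); add F.
The 3rd edge added is C-D.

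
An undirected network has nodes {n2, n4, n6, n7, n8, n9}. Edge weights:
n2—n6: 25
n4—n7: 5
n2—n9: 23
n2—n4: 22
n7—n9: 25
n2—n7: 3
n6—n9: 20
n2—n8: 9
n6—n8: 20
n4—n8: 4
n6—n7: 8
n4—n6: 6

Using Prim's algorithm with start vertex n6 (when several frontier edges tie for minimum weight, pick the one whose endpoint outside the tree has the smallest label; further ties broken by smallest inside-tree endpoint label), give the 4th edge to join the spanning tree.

Prim, starting at n6.
Step 1: frontier [n4—n6 6, n6—n7 8, n6—n8 20, n6—n9 20, n2—n6 25] → take n4—n6 (6); add n4.
Step 2: frontier [n4—n8 4, n4—n7 5, n2—n4 22, n6—n7 8, n6—n8 20, n6—n9 20, n2—n6 25] → take n4—n8 (4); add n8.
Step 3: frontier [n4—n7 5, n2—n4 22, n6—n7 8, n6—n9 20, n2—n6 25, n2—n8 9] → take n4—n7 (5); add n7.
Step 4: frontier [n2—n4 22, n6—n9 20, n2—n6 25, n2—n7 3, n7—n9 25, n2—n8 9] → take n2—n7 (3); add n2.
Step 5: frontier [n2—n9 23, n6—n9 20, n7—n9 25] → take n6—n9 (20); add n9.
The 4th edge added is n2—n7.

n2-n7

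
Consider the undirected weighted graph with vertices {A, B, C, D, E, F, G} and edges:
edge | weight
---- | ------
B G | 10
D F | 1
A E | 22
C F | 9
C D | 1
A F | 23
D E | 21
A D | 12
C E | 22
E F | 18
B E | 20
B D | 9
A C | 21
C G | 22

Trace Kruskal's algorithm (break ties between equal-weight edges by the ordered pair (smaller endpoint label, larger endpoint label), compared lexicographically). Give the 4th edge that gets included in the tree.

Sort edges by weight, then run Kruskal:
C D (1): add — endpoints in different components.
D F (1): add — endpoints in different components.
B D (9): add — endpoints in different components.
C F (9): skip — C and F already connected.
B G (10): add — endpoints in different components.
A D (12): add — endpoints in different components.
E F (18): add — endpoints in different components.
The 4th edge added is B G.

B-G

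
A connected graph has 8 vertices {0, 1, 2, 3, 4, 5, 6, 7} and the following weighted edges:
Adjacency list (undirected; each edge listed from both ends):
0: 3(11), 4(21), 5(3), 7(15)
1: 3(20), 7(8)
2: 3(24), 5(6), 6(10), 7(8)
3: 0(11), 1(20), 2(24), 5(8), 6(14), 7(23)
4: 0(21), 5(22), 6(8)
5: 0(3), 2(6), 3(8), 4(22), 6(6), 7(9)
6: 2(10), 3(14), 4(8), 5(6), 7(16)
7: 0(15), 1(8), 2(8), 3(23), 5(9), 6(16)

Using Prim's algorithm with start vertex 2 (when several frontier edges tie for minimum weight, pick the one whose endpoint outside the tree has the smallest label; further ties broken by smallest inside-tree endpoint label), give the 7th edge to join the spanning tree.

1-7

Prim, starting at 2.
Step 1: cheapest edge leaving the tree is 2–5 (6); add 5.
Step 2: cheapest edge leaving the tree is 0–5 (3); add 0.
Step 3: cheapest edge leaving the tree is 5–6 (6); add 6.
Step 4: cheapest edge leaving the tree is 3–5 (8); add 3.
Step 5: cheapest edge leaving the tree is 4–6 (8); add 4.
Step 6: cheapest edge leaving the tree is 2–7 (8); add 7.
Step 7: cheapest edge leaving the tree is 1–7 (8); add 1.
The 7th edge added is 1–7.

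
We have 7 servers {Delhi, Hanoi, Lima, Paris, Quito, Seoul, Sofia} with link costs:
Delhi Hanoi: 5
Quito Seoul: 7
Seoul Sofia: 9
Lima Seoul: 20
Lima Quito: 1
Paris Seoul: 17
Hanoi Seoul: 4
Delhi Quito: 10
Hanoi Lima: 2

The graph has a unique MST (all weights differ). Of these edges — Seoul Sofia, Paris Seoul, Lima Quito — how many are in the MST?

Kruskal's algorithm — process edges by increasing weight (ties by edge label):
Lima Quito (1): add — endpoints in different components.
Hanoi Lima (2): add — endpoints in different components.
Hanoi Seoul (4): add — endpoints in different components.
Delhi Hanoi (5): add — endpoints in different components.
Quito Seoul (7): skip — Seoul and Quito already connected.
Seoul Sofia (9): add — endpoints in different components.
Delhi Quito (10): skip — Quito and Delhi already connected.
Paris Seoul (17): add — endpoints in different components.
MST edge set: {Lima Quito, Hanoi Lima, Hanoi Seoul, Delhi Hanoi, Seoul Sofia, Paris Seoul}.
Of the listed edges, {Seoul Sofia, Paris Seoul, Lima Quito} are in the MST → 3.

3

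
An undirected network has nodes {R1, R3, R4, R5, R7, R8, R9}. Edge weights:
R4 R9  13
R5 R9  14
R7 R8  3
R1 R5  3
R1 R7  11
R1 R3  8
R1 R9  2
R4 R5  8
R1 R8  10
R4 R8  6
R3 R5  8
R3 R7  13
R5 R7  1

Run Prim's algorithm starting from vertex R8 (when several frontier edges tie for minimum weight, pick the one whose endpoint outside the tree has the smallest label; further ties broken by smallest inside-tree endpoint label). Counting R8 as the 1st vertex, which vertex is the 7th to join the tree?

R3

Prim's algorithm from R8:
Step 1: cheapest edge leaving the tree is R7 R8 (3); add R7.
Step 2: cheapest edge leaving the tree is R5 R7 (1); add R5.
Step 3: cheapest edge leaving the tree is R1 R5 (3); add R1.
Step 4: cheapest edge leaving the tree is R1 R9 (2); add R9.
Step 5: cheapest edge leaving the tree is R4 R8 (6); add R4.
Step 6: cheapest edge leaving the tree is R1 R3 (8); add R3.
Vertex order: R8, R7, R5, R1, R9, R4, R3. The 7th vertex is R3.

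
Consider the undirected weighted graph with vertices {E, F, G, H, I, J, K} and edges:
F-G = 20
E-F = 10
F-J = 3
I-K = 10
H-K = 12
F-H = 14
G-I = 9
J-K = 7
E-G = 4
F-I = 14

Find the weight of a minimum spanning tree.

45

Grow the tree from H using Prim:
Step 1: cheapest edge leaving the tree is H-K (12); add K.
Step 2: cheapest edge leaving the tree is J-K (7); add J.
Step 3: cheapest edge leaving the tree is F-J (3); add F.
Step 4: cheapest edge leaving the tree is E-F (10); add E.
Step 5: cheapest edge leaving the tree is E-G (4); add G.
Step 6: cheapest edge leaving the tree is G-I (9); add I.
MST edges: H-K, J-K, F-J, E-F, E-G, G-I; total weight 12+7+3+10+4+9 = 45.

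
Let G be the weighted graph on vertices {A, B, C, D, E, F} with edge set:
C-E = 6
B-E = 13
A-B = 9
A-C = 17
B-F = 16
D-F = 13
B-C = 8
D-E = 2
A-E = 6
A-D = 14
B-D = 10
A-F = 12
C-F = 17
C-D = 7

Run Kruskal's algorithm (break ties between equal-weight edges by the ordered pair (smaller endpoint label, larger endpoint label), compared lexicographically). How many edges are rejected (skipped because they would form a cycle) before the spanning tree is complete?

3

Sort edges by weight, then run Kruskal:
D-E (2): add. Components now {A} {B} {C} {D,E} {F}
A-E (6): add. Components now {A,D,E} {B} {C} {F}
C-E (6): add. Components now {A,C,D,E} {B} {F}
C-D (7): skip — C and D already connected.
B-C (8): add. Components now {A,B,C,D,E} {F}
A-B (9): skip — A and B already connected.
B-D (10): skip — B and D already connected.
A-F (12): add. Components now {A,B,C,D,E,F}
Edges rejected before the tree was complete: 3.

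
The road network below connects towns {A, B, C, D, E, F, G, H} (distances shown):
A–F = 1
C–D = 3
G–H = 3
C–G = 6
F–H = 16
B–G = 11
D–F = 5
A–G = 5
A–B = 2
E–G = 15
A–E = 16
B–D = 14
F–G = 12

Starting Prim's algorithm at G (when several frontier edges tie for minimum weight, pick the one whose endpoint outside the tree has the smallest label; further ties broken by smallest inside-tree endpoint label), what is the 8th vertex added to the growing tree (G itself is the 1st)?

E

Prim's algorithm from G:
Step 1: cheapest edge leaving the tree is G–H (3); add H.
Step 2: cheapest edge leaving the tree is A–G (5); add A.
Step 3: cheapest edge leaving the tree is A–F (1); add F.
Step 4: cheapest edge leaving the tree is A–B (2); add B.
Step 5: cheapest edge leaving the tree is D–F (5); add D.
Step 6: cheapest edge leaving the tree is C–D (3); add C.
Step 7: cheapest edge leaving the tree is E–G (15); add E.
Vertex order: G, H, A, F, B, D, C, E. The 8th vertex is E.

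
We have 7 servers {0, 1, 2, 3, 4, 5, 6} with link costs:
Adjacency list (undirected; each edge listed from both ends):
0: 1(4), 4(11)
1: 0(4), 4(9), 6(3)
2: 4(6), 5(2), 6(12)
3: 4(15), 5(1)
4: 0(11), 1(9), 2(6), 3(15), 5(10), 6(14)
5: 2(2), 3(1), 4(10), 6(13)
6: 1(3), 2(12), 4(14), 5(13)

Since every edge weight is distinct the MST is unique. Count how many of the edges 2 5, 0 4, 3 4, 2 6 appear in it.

1

Kruskal's algorithm — process edges by increasing weight (ties by edge label):
3 5 (1): add. Components now {0} {1} {2} {3,5} {4} {6}
2 5 (2): add. Components now {0} {1} {2,3,5} {4} {6}
1 6 (3): add. Components now {0} {1,6} {2,3,5} {4}
0 1 (4): add. Components now {0,1,6} {2,3,5} {4}
2 4 (6): add. Components now {0,1,6} {2,3,4,5}
1 4 (9): add. Components now {0,1,2,3,4,5,6}
MST edge set: {3 5, 2 5, 1 6, 0 1, 2 4, 1 4}.
Of the listed edges, {2 5} are in the MST → 1.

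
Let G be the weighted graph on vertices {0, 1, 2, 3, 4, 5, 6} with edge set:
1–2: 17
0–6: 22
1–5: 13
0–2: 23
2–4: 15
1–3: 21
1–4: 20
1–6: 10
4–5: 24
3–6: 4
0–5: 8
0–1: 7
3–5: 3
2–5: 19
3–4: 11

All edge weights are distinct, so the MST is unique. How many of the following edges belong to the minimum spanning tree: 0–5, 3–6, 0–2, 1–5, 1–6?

2

Sort edges by weight, then run Kruskal:
3–5 (3): add — endpoints in different components.
3–6 (4): add — endpoints in different components.
0–1 (7): add — endpoints in different components.
0–5 (8): add — endpoints in different components.
1–6 (10): skip — 1 and 6 already connected.
3–4 (11): add — endpoints in different components.
1–5 (13): skip — 1 and 5 already connected.
2–4 (15): add — endpoints in different components.
MST edge set: {3–5, 3–6, 0–1, 0–5, 3–4, 2–4}.
Of the listed edges, {0–5, 3–6} are in the MST → 2.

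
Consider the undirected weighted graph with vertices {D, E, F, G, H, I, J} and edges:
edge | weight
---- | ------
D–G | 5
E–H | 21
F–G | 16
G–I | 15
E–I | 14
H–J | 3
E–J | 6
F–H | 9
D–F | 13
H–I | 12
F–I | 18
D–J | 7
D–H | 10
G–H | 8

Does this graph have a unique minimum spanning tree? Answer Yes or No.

Kruskal's algorithm — process edges by increasing weight (ties by edge label):
H–J (3): add. Components now {D} {E} {F} {G} {H,J} {I}
D–G (5): add. Components now {D,G} {E} {F} {H,J} {I}
E–J (6): add. Components now {D,G} {E,H,J} {F} {I}
D–J (7): add. Components now {D,E,G,H,J} {F} {I}
G–H (8): skip — G and H already connected.
F–H (9): add. Components now {D,E,F,G,H,J} {I}
D–H (10): skip — D and H already connected.
H–I (12): add. Components now {D,E,F,G,H,I,J}
Every non-tree edge has weight strictly greater than the heaviest edge on the tree path between its endpoints, so the MST is unique.

Yes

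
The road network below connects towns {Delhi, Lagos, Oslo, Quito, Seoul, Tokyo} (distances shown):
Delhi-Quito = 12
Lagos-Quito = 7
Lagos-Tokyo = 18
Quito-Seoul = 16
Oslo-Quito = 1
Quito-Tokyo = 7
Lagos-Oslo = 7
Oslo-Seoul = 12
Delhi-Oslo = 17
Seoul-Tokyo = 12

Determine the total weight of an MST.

Kruskal's algorithm — process edges by increasing weight (ties by edge label):
Oslo-Quito (1): add — endpoints in different components.
Lagos-Oslo (7): add — endpoints in different components.
Lagos-Quito (7): skip — Quito and Lagos already connected.
Quito-Tokyo (7): add — endpoints in different components.
Delhi-Quito (12): add — endpoints in different components.
Oslo-Seoul (12): add — endpoints in different components.
MST edges: Oslo-Quito, Lagos-Oslo, Quito-Tokyo, Delhi-Quito, Oslo-Seoul; total weight 1+7+7+12+12 = 39.

39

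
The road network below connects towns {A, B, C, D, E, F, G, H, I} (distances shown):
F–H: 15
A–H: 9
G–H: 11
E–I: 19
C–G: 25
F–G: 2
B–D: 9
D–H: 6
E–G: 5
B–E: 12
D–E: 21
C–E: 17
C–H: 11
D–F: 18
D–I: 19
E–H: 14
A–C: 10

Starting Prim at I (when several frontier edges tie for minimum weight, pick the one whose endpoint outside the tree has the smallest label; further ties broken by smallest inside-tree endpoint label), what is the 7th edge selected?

Grow the tree from I using Prim:
Step 1: cheapest edge leaving the tree is D–I (19); add D.
Step 2: cheapest edge leaving the tree is D–H (6); add H.
Step 3: cheapest edge leaving the tree is A–H (9); add A.
Step 4: cheapest edge leaving the tree is B–D (9); add B.
Step 5: cheapest edge leaving the tree is A–C (10); add C.
Step 6: cheapest edge leaving the tree is G–H (11); add G.
Step 7: cheapest edge leaving the tree is F–G (2); add F.
Step 8: cheapest edge leaving the tree is E–G (5); add E.
The 7th edge added is F–G.

F-G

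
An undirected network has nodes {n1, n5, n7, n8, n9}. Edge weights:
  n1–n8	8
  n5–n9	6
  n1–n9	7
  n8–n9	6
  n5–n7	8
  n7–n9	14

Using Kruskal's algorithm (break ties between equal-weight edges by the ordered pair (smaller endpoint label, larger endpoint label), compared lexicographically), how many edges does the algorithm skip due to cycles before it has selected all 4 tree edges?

1

Sort edges by weight, then run Kruskal:
n5–n9 (6): add. Components now {n5,n9} {n8} {n1} {n7}
n8–n9 (6): add. Components now {n5,n8,n9} {n1} {n7}
n1–n9 (7): add. Components now {n1,n5,n8,n9} {n7}
n1–n8 (8): skip — n8 and n1 already connected.
n5–n7 (8): add. Components now {n1,n5,n7,n8,n9}
Edges rejected before the tree was complete: 1.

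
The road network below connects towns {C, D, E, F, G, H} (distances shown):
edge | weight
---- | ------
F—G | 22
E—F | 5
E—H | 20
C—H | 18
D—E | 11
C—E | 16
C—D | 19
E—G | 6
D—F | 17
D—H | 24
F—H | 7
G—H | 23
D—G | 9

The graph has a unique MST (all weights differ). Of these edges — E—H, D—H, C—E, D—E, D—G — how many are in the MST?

Kruskal: consider edges lightest-first.
E—F (5): add — endpoints in different components.
E—G (6): add — endpoints in different components.
F—H (7): add — endpoints in different components.
D—G (9): add — endpoints in different components.
D—E (11): skip — D and E already connected.
C—E (16): add — endpoints in different components.
MST edge set: {E—F, E—G, F—H, D—G, C—E}.
Of the listed edges, {C—E, D—G} are in the MST → 2.

2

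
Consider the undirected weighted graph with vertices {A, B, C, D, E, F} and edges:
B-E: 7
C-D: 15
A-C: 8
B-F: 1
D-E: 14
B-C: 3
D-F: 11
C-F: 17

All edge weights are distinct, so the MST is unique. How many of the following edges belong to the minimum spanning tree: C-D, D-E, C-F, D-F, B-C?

Kruskal: consider edges lightest-first.
B-F (1): add — endpoints in different components.
B-C (3): add — endpoints in different components.
B-E (7): add — endpoints in different components.
A-C (8): add — endpoints in different components.
D-F (11): add — endpoints in different components.
MST edge set: {B-F, B-C, B-E, A-C, D-F}.
Of the listed edges, {D-F, B-C} are in the MST → 2.

2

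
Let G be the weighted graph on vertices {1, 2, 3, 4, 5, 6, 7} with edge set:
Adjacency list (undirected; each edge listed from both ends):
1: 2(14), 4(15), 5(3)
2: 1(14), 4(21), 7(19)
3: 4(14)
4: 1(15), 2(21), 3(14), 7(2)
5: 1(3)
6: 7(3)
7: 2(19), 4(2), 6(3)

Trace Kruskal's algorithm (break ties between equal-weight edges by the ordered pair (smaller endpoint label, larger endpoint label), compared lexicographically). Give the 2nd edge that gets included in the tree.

Kruskal: consider edges lightest-first.
4-7 (2): add. Components now {1} {2} {3} {4,7} {5} {6}
1-5 (3): add. Components now {1,5} {2} {3} {4,7} {6}
6-7 (3): add. Components now {1,5} {2} {3} {4,6,7}
1-2 (14): add. Components now {1,2,5} {3} {4,6,7}
3-4 (14): add. Components now {1,2,5} {3,4,6,7}
1-4 (15): add. Components now {1,2,3,4,5,6,7}
The 2nd edge added is 1-5.

1-5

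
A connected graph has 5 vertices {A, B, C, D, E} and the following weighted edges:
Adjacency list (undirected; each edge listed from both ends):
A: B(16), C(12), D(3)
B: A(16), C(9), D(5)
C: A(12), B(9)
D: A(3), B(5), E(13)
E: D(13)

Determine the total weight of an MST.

Prim, starting at C.
Step 1: cheapest edge leaving the tree is B–C (9); add B.
Step 2: cheapest edge leaving the tree is B–D (5); add D.
Step 3: cheapest edge leaving the tree is A–D (3); add A.
Step 4: cheapest edge leaving the tree is D–E (13); add E.
MST edges: B–C, B–D, A–D, D–E; total weight 9+5+3+13 = 30.

30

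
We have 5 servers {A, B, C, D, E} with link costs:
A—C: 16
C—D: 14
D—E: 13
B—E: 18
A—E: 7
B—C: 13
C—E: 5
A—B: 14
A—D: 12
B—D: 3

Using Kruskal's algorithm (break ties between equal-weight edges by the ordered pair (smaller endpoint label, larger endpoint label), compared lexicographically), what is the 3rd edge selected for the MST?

A-E

Kruskal: consider edges lightest-first.
B—D (3): add. Components now {A} {B,D} {C} {E}
C—E (5): add. Components now {A} {B,D} {C,E}
A—E (7): add. Components now {A,C,E} {B,D}
A—D (12): add. Components now {A,B,C,D,E}
The 3rd edge added is A—E.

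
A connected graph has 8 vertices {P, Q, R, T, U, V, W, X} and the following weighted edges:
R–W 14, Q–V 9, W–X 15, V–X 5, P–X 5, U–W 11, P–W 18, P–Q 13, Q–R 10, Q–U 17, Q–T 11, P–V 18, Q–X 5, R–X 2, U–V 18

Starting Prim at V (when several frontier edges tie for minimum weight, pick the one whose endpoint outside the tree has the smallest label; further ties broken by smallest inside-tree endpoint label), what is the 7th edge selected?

U-W

Grow the tree from V using Prim:
Step 1: cheapest edge leaving the tree is V–X (5); add X.
Step 2: cheapest edge leaving the tree is R–X (2); add R.
Step 3: cheapest edge leaving the tree is P–X (5); add P.
Step 4: cheapest edge leaving the tree is Q–X (5); add Q.
Step 5: cheapest edge leaving the tree is Q–T (11); add T.
Step 6: cheapest edge leaving the tree is R–W (14); add W.
Step 7: cheapest edge leaving the tree is U–W (11); add U.
The 7th edge added is U–W.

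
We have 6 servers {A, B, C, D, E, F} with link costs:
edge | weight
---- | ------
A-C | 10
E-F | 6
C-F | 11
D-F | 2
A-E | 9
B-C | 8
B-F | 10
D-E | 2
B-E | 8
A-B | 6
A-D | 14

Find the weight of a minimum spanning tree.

26

Prim, starting at D.
Step 1: cheapest edge leaving the tree is D-E (2); add E.
Step 2: cheapest edge leaving the tree is D-F (2); add F.
Step 3: cheapest edge leaving the tree is B-E (8); add B.
Step 4: cheapest edge leaving the tree is A-B (6); add A.
Step 5: cheapest edge leaving the tree is B-C (8); add C.
MST edges: D-E, D-F, B-E, A-B, B-C; total weight 2+2+8+6+8 = 26.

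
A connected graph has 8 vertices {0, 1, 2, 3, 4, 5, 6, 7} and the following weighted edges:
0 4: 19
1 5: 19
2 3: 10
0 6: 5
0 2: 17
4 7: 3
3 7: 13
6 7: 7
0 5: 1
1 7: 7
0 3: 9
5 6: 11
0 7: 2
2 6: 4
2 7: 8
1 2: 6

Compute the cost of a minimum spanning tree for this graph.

30

Kruskal: consider edges lightest-first.
0 5 (1): add — endpoints in different components.
0 7 (2): add — endpoints in different components.
4 7 (3): add — endpoints in different components.
2 6 (4): add — endpoints in different components.
0 6 (5): add — endpoints in different components.
1 2 (6): add — endpoints in different components.
1 7 (7): skip — 1 and 7 already connected.
6 7 (7): skip — 6 and 7 already connected.
2 7 (8): skip — 2 and 7 already connected.
0 3 (9): add — endpoints in different components.
MST edges: 0 5, 0 7, 4 7, 2 6, 0 6, 1 2, 0 3; total weight 1+2+3+4+5+6+9 = 30.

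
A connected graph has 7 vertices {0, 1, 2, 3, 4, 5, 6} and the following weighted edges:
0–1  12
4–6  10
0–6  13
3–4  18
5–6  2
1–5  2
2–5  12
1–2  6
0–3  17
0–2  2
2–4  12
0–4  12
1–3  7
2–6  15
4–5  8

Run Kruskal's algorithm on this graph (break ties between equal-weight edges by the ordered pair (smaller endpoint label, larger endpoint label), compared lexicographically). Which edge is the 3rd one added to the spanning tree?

5-6

Kruskal's algorithm — process edges by increasing weight (ties by edge label):
0–2 (2): add. Components now {0,2} {1} {3} {4} {5} {6}
1–5 (2): add. Components now {0,2} {1,5} {3} {4} {6}
5–6 (2): add. Components now {0,2} {1,5,6} {3} {4}
1–2 (6): add. Components now {0,1,2,5,6} {3} {4}
1–3 (7): add. Components now {0,1,2,3,5,6} {4}
4–5 (8): add. Components now {0,1,2,3,4,5,6}
The 3rd edge added is 5–6.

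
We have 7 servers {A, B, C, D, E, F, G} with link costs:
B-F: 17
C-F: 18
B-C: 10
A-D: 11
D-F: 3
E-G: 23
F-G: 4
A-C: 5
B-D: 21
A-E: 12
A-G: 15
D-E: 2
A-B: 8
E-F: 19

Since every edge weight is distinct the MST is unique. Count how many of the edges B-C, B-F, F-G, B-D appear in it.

Kruskal: consider edges lightest-first.
D-E (2): add. Components now {A} {B} {C} {D,E} {F} {G}
D-F (3): add. Components now {A} {B} {C} {D,E,F} {G}
F-G (4): add. Components now {A} {B} {C} {D,E,F,G}
A-C (5): add. Components now {A,C} {B} {D,E,F,G}
A-B (8): add. Components now {A,B,C} {D,E,F,G}
B-C (10): skip — B and C already connected.
A-D (11): add. Components now {A,B,C,D,E,F,G}
MST edge set: {D-E, D-F, F-G, A-C, A-B, A-D}.
Of the listed edges, {F-G} are in the MST → 1.

1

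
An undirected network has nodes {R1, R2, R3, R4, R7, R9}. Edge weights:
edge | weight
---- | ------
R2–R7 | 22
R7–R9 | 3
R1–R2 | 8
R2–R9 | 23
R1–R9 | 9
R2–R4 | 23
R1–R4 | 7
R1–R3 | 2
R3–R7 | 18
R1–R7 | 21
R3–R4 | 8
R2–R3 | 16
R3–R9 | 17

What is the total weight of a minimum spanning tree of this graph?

Kruskal: consider edges lightest-first.
R1–R3 (2): add. Components now {R9} {R4} {R7} {R1,R3} {R2}
R7–R9 (3): add. Components now {R7,R9} {R4} {R1,R3} {R2}
R1–R4 (7): add. Components now {R7,R9} {R1,R3,R4} {R2}
R1–R2 (8): add. Components now {R7,R9} {R1,R2,R3,R4}
R3–R4 (8): skip — R4 and R3 already connected.
R1–R9 (9): add. Components now {R1,R2,R3,R4,R7,R9}
MST edges: R1–R3, R7–R9, R1–R4, R1–R2, R1–R9; total weight 2+3+7+8+9 = 29.

29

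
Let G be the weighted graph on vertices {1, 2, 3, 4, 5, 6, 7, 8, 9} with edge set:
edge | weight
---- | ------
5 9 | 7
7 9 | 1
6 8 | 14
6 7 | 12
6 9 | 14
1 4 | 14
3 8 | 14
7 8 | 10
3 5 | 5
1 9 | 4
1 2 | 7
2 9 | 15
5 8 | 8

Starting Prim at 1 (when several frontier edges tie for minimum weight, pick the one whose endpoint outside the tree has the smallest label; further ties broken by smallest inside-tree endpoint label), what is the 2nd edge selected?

Prim, starting at 1.
Step 1: cheapest edge leaving the tree is 1 9 (4); add 9.
Step 2: cheapest edge leaving the tree is 7 9 (1); add 7.
Step 3: cheapest edge leaving the tree is 1 2 (7); add 2.
Step 4: cheapest edge leaving the tree is 5 9 (7); add 5.
Step 5: cheapest edge leaving the tree is 3 5 (5); add 3.
Step 6: cheapest edge leaving the tree is 5 8 (8); add 8.
Step 7: cheapest edge leaving the tree is 6 7 (12); add 6.
Step 8: cheapest edge leaving the tree is 1 4 (14); add 4.
The 2nd edge added is 7 9.

7-9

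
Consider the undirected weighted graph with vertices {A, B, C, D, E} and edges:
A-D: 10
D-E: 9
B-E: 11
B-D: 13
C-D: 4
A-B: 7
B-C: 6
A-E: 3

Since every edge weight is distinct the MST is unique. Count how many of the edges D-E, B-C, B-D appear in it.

1

Kruskal's algorithm — process edges by increasing weight (ties by edge label):
A-E (3): add. Components now {A,E} {B} {C} {D}
C-D (4): add. Components now {A,E} {B} {C,D}
B-C (6): add. Components now {A,E} {B,C,D}
A-B (7): add. Components now {A,B,C,D,E}
MST edge set: {A-E, C-D, B-C, A-B}.
Of the listed edges, {B-C} are in the MST → 1.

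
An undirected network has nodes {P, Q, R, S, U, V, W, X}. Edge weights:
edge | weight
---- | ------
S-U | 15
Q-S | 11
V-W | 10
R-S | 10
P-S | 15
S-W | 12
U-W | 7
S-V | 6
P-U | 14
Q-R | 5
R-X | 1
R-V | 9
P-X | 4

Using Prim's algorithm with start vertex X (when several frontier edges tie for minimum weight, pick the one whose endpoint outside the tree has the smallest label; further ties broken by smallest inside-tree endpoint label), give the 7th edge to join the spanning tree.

U-W

Prim's algorithm from X:
Step 1: frontier [R-X 1, P-X 4] → take R-X (1); add R.
Step 2: frontier [Q-R 5, R-V 9, R-S 10, P-X 4] → take P-X (4); add P.
Step 3: frontier [P-U 14, P-S 15, Q-R 5, R-V 9, R-S 10] → take Q-R (5); add Q.
Step 4: frontier [P-U 14, P-S 15, Q-S 11, R-V 9, R-S 10] → take R-V (9); add V.
Step 5: frontier [P-U 14, P-S 15, Q-S 11, R-S 10, S-V 6, V-W 10] → take S-V (6); add S.
Step 6: frontier [P-U 14, S-W 12, S-U 15, V-W 10] → take V-W (10); add W.
Step 7: frontier [P-U 14, S-U 15, U-W 7] → take U-W (7); add U.
The 7th edge added is U-W.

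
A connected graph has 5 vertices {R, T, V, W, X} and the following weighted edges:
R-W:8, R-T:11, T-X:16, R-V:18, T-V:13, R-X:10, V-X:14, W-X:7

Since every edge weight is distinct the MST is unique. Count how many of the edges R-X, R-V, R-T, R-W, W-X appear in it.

Kruskal's algorithm — process edges by increasing weight (ties by edge label):
W-X (7): add — endpoints in different components.
R-W (8): add — endpoints in different components.
R-X (10): skip — R and X already connected.
R-T (11): add — endpoints in different components.
T-V (13): add — endpoints in different components.
MST edge set: {W-X, R-W, R-T, T-V}.
Of the listed edges, {R-T, R-W, W-X} are in the MST → 3.

3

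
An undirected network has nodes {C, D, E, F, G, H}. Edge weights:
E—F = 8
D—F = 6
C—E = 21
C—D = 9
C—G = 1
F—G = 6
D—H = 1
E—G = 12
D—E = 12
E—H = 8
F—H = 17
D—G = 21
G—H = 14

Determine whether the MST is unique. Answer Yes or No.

Kruskal's algorithm — process edges by increasing weight (ties by edge label):
C—G (1): add — endpoints in different components.
D—H (1): add — endpoints in different components.
D—F (6): add — endpoints in different components.
F—G (6): add — endpoints in different components.
E—F (8): add — endpoints in different components.
Non-tree edge E—H has weight 8, equal to the heaviest edge on its tree cycle — swapping gives another MST of the same weight. Not unique.

No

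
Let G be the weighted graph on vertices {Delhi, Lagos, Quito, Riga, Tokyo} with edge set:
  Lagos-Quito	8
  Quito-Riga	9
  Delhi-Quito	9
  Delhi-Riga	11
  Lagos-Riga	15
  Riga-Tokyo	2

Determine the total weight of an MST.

Sort edges by weight, then run Kruskal:
Riga-Tokyo (2): add — endpoints in different components.
Lagos-Quito (8): add — endpoints in different components.
Delhi-Quito (9): add — endpoints in different components.
Quito-Riga (9): add — endpoints in different components.
MST edges: Riga-Tokyo, Lagos-Quito, Delhi-Quito, Quito-Riga; total weight 2+8+9+9 = 28.

28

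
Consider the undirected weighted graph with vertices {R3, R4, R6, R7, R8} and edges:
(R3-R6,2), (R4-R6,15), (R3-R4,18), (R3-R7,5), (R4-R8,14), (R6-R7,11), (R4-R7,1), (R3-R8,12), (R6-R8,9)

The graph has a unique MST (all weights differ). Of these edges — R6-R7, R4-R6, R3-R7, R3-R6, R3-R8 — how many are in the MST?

2

Kruskal's algorithm — process edges by increasing weight (ties by edge label):
R4-R7 (1): add — endpoints in different components.
R3-R6 (2): add — endpoints in different components.
R3-R7 (5): add — endpoints in different components.
R6-R8 (9): add — endpoints in different components.
MST edge set: {R4-R7, R3-R6, R3-R7, R6-R8}.
Of the listed edges, {R3-R7, R3-R6} are in the MST → 2.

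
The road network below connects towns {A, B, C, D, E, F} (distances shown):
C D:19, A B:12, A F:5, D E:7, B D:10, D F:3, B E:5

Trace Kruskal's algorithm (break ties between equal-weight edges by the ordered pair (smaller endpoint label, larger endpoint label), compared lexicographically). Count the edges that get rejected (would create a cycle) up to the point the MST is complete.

Kruskal's algorithm — process edges by increasing weight (ties by edge label):
D F (3): add — endpoints in different components.
A F (5): add — endpoints in different components.
B E (5): add — endpoints in different components.
D E (7): add — endpoints in different components.
B D (10): skip — B and D already connected.
A B (12): skip — A and B already connected.
C D (19): add — endpoints in different components.
Edges rejected before the tree was complete: 2.

2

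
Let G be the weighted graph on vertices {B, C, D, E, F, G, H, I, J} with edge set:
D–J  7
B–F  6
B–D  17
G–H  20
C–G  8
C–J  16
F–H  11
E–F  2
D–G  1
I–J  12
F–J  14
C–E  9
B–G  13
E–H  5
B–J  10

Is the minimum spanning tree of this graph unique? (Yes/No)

Kruskal's algorithm — process edges by increasing weight (ties by edge label):
D–G (1): add — endpoints in different components.
E–F (2): add — endpoints in different components.
E–H (5): add — endpoints in different components.
B–F (6): add — endpoints in different components.
D–J (7): add — endpoints in different components.
C–G (8): add — endpoints in different components.
C–E (9): add — endpoints in different components.
B–J (10): skip — B and J already connected.
F–H (11): skip — F and H already connected.
I–J (12): add — endpoints in different components.
Every non-tree edge has weight strictly greater than the heaviest edge on the tree path between its endpoints, so the MST is unique.

Yes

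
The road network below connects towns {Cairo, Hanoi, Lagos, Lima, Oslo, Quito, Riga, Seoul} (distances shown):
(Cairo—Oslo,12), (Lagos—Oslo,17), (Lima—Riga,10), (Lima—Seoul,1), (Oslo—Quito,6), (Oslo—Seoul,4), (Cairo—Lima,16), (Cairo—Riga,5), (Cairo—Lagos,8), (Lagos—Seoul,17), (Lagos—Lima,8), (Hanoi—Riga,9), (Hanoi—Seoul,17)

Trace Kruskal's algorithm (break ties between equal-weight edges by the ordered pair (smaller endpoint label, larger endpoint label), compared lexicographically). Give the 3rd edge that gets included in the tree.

Cairo-Riga

Kruskal: consider edges lightest-first.
Lima—Seoul (1): add — endpoints in different components.
Oslo—Seoul (4): add — endpoints in different components.
Cairo—Riga (5): add — endpoints in different components.
Oslo—Quito (6): add — endpoints in different components.
Cairo—Lagos (8): add — endpoints in different components.
Lagos—Lima (8): add — endpoints in different components.
Hanoi—Riga (9): add — endpoints in different components.
The 3rd edge added is Cairo—Riga.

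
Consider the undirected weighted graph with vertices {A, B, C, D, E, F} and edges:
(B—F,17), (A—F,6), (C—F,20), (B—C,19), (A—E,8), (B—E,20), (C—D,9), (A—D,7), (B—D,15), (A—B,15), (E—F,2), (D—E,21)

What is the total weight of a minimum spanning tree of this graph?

Prim's algorithm from B:
Step 1: frontier [A—B 15, B—D 15, B—F 17, B—C 19, B—E 20] → take A—B (15); add A.
Step 2: frontier [A—F 6, A—D 7, A—E 8, B—D 15, B—F 17, B—C 19, B—E 20] → take A—F (6); add F.
Step 3: frontier [A—D 7, A—E 8, B—D 15, B—C 19, B—E 20, E—F 2, C—F 20] → take E—F (2); add E.
Step 4: frontier [A—D 7, B—D 15, B—C 19, D—E 21, C—F 20] → take A—D (7); add D.
Step 5: frontier [B—C 19, C—D 9, C—F 20] → take C—D (9); add C.
MST edges: A—B, A—F, E—F, A—D, C—D; total weight 15+6+2+7+9 = 39.

39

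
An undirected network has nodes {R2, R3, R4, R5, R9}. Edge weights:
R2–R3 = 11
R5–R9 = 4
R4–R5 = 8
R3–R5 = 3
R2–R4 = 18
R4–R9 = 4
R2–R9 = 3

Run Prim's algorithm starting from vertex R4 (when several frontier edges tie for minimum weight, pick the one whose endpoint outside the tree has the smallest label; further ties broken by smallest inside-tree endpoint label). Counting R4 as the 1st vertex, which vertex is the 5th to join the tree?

Grow the tree from R4 using Prim:
Step 1: frontier [R4–R9 4, R4–R5 8, R2–R4 18] → take R4–R9 (4); add R9.
Step 2: frontier [R4–R5 8, R2–R4 18, R2–R9 3, R5–R9 4] → take R2–R9 (3); add R2.
Step 3: frontier [R2–R3 11, R4–R5 8, R5–R9 4] → take R5–R9 (4); add R5.
Step 4: frontier [R2–R3 11, R3–R5 3] → take R3–R5 (3); add R3.
Vertex order: R4, R9, R2, R5, R3. The 5th vertex is R3.

R3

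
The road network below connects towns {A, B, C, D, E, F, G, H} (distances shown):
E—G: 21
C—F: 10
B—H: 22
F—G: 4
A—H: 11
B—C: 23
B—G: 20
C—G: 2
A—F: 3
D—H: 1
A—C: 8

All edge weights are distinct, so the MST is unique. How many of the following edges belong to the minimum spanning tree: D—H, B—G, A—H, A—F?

Sort edges by weight, then run Kruskal:
D—H (1): add — endpoints in different components.
C—G (2): add — endpoints in different components.
A—F (3): add — endpoints in different components.
F—G (4): add — endpoints in different components.
A—C (8): skip — A and C already connected.
C—F (10): skip — C and F already connected.
A—H (11): add — endpoints in different components.
B—G (20): add — endpoints in different components.
E—G (21): add — endpoints in different components.
MST edge set: {D—H, C—G, A—F, F—G, A—H, B—G, E—G}.
Of the listed edges, {D—H, B—G, A—H, A—F} are in the MST → 4.

4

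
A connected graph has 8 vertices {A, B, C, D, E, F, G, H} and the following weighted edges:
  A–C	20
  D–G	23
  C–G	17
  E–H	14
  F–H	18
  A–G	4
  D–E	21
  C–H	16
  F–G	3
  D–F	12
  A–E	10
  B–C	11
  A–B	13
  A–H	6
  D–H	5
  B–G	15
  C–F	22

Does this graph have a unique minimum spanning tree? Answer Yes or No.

Yes

Kruskal: consider edges lightest-first.
F–G (3): add — endpoints in different components.
A–G (4): add — endpoints in different components.
D–H (5): add — endpoints in different components.
A–H (6): add — endpoints in different components.
A–E (10): add — endpoints in different components.
B–C (11): add — endpoints in different components.
D–F (12): skip — D and F already connected.
A–B (13): add — endpoints in different components.
Every non-tree edge has weight strictly greater than the heaviest edge on the tree path between its endpoints, so the MST is unique.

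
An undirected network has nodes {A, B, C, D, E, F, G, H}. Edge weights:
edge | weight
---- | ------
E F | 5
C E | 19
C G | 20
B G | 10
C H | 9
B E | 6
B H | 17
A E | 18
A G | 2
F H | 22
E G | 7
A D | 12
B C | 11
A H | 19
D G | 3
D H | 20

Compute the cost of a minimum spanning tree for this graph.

Prim, starting at H.
Step 1: cheapest edge leaving the tree is C H (9); add C.
Step 2: cheapest edge leaving the tree is B C (11); add B.
Step 3: cheapest edge leaving the tree is B E (6); add E.
Step 4: cheapest edge leaving the tree is E F (5); add F.
Step 5: cheapest edge leaving the tree is E G (7); add G.
Step 6: cheapest edge leaving the tree is A G (2); add A.
Step 7: cheapest edge leaving the tree is D G (3); add D.
MST edges: C H, B C, B E, E F, E G, A G, D G; total weight 9+11+6+5+7+2+3 = 43.

43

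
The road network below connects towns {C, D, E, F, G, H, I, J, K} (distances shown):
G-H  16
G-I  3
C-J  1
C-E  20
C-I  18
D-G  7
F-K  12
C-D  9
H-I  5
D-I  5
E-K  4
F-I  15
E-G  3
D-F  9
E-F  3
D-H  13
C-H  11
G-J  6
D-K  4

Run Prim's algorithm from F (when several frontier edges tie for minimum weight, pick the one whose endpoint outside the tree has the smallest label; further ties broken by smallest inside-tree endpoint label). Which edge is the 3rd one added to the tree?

Prim, starting at F.
Step 1: cheapest edge leaving the tree is E-F (3); add E.
Step 2: cheapest edge leaving the tree is E-G (3); add G.
Step 3: cheapest edge leaving the tree is G-I (3); add I.
Step 4: cheapest edge leaving the tree is E-K (4); add K.
Step 5: cheapest edge leaving the tree is D-K (4); add D.
Step 6: cheapest edge leaving the tree is H-I (5); add H.
Step 7: cheapest edge leaving the tree is G-J (6); add J.
Step 8: cheapest edge leaving the tree is C-J (1); add C.
The 3rd edge added is G-I.

G-I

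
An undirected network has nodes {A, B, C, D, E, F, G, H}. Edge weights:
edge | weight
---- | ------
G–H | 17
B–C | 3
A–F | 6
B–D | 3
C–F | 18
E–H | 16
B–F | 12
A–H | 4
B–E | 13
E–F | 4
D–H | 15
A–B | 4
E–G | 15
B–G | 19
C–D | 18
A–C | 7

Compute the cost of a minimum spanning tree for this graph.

Sort edges by weight, then run Kruskal:
B–C (3): add — endpoints in different components.
B–D (3): add — endpoints in different components.
A–B (4): add — endpoints in different components.
A–H (4): add — endpoints in different components.
E–F (4): add — endpoints in different components.
A–F (6): add — endpoints in different components.
A–C (7): skip — A and C already connected.
B–F (12): skip — B and F already connected.
B–E (13): skip — B and E already connected.
D–H (15): skip — D and H already connected.
E–G (15): add — endpoints in different components.
MST edges: B–C, B–D, A–B, A–H, E–F, A–F, E–G; total weight 3+3+4+4+4+6+15 = 39.

39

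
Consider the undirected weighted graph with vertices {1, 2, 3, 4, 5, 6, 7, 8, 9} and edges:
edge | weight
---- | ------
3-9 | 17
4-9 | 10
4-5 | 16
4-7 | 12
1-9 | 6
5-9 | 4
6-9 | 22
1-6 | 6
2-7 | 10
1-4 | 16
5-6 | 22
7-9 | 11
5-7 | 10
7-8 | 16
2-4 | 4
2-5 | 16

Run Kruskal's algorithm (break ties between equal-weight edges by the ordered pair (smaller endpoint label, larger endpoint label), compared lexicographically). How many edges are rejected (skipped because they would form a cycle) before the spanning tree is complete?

Sort edges by weight, then run Kruskal:
2-4 (4): add — endpoints in different components.
5-9 (4): add — endpoints in different components.
1-6 (6): add — endpoints in different components.
1-9 (6): add — endpoints in different components.
2-7 (10): add — endpoints in different components.
4-9 (10): add — endpoints in different components.
5-7 (10): skip — 5 and 7 already connected.
7-9 (11): skip — 7 and 9 already connected.
4-7 (12): skip — 4 and 7 already connected.
1-4 (16): skip — 1 and 4 already connected.
2-5 (16): skip — 2 and 5 already connected.
4-5 (16): skip — 4 and 5 already connected.
7-8 (16): add — endpoints in different components.
3-9 (17): add — endpoints in different components.
Edges rejected before the tree was complete: 6.

6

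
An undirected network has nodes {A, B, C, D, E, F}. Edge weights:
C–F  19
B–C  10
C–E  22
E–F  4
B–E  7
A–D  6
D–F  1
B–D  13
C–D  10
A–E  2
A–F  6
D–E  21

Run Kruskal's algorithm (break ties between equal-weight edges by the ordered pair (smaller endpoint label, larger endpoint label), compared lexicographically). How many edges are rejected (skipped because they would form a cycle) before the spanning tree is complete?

2

Sort edges by weight, then run Kruskal:
D–F (1): add. Components now {A} {B} {C} {D,F} {E}
A–E (2): add. Components now {A,E} {B} {C} {D,F}
E–F (4): add. Components now {A,D,E,F} {B} {C}
A–D (6): skip — A and D already connected.
A–F (6): skip — A and F already connected.
B–E (7): add. Components now {A,B,D,E,F} {C}
B–C (10): add. Components now {A,B,C,D,E,F}
Edges rejected before the tree was complete: 2.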